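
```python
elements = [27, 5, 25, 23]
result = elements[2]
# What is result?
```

Answer: 25

Derivation:
Trace (tracking result):
elements = [27, 5, 25, 23]  # -> elements = [27, 5, 25, 23]
result = elements[2]  # -> result = 25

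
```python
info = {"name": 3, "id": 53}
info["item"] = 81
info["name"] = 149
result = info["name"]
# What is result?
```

Answer: 149

Derivation:
Trace (tracking result):
info = {'name': 3, 'id': 53}  # -> info = {'name': 3, 'id': 53}
info['item'] = 81  # -> info = {'name': 3, 'id': 53, 'item': 81}
info['name'] = 149  # -> info = {'name': 149, 'id': 53, 'item': 81}
result = info['name']  # -> result = 149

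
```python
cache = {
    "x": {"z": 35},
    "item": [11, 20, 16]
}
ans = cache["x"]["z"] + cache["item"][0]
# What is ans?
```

Trace (tracking ans):
cache = {'x': {'z': 35}, 'item': [11, 20, 16]}  # -> cache = {'x': {'z': 35}, 'item': [11, 20, 16]}
ans = cache['x']['z'] + cache['item'][0]  # -> ans = 46

Answer: 46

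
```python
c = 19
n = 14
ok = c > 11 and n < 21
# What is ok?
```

Trace (tracking ok):
c = 19  # -> c = 19
n = 14  # -> n = 14
ok = c > 11 and n < 21  # -> ok = True

Answer: True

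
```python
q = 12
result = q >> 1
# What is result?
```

Answer: 6

Derivation:
Trace (tracking result):
q = 12  # -> q = 12
result = q >> 1  # -> result = 6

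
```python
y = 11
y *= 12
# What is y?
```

Trace (tracking y):
y = 11  # -> y = 11
y *= 12  # -> y = 132

Answer: 132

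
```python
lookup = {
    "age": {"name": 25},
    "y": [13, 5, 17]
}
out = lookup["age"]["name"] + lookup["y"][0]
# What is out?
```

Answer: 38

Derivation:
Trace (tracking out):
lookup = {'age': {'name': 25}, 'y': [13, 5, 17]}  # -> lookup = {'age': {'name': 25}, 'y': [13, 5, 17]}
out = lookup['age']['name'] + lookup['y'][0]  # -> out = 38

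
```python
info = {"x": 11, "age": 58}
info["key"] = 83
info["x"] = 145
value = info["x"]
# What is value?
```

Answer: 145

Derivation:
Trace (tracking value):
info = {'x': 11, 'age': 58}  # -> info = {'x': 11, 'age': 58}
info['key'] = 83  # -> info = {'x': 11, 'age': 58, 'key': 83}
info['x'] = 145  # -> info = {'x': 145, 'age': 58, 'key': 83}
value = info['x']  # -> value = 145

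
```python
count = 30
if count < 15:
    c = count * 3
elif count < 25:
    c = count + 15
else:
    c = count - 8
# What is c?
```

Trace (tracking c):
count = 30  # -> count = 30
if count < 15:  # condition is False
elif count < 25:  # condition is False
else:
    c = count - 8  # -> c = 22

Answer: 22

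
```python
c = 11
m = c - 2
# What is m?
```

Answer: 9

Derivation:
Trace (tracking m):
c = 11  # -> c = 11
m = c - 2  # -> m = 9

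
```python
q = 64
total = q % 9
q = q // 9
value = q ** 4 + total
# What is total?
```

Trace (tracking total):
q = 64  # -> q = 64
total = q % 9  # -> total = 1
q = q // 9  # -> q = 7
value = q ** 4 + total  # -> value = 2402

Answer: 1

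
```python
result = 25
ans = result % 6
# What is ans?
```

Trace (tracking ans):
result = 25  # -> result = 25
ans = result % 6  # -> ans = 1

Answer: 1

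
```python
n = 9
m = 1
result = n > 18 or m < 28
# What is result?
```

Answer: True

Derivation:
Trace (tracking result):
n = 9  # -> n = 9
m = 1  # -> m = 1
result = n > 18 or m < 28  # -> result = True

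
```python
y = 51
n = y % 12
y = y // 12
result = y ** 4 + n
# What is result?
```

Trace (tracking result):
y = 51  # -> y = 51
n = y % 12  # -> n = 3
y = y // 12  # -> y = 4
result = y ** 4 + n  # -> result = 259

Answer: 259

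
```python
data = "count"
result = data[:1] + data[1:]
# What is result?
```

Trace (tracking result):
data = 'count'  # -> data = 'count'
result = data[:1] + data[1:]  # -> result = 'count'

Answer: 'count'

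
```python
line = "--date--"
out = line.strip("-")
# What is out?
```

Trace (tracking out):
line = '--date--'  # -> line = '--date--'
out = line.strip('-')  # -> out = 'date'

Answer: 'date'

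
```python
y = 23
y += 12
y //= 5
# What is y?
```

Answer: 7

Derivation:
Trace (tracking y):
y = 23  # -> y = 23
y += 12  # -> y = 35
y //= 5  # -> y = 7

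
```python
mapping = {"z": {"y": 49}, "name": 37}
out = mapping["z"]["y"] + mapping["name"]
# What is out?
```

Trace (tracking out):
mapping = {'z': {'y': 49}, 'name': 37}  # -> mapping = {'z': {'y': 49}, 'name': 37}
out = mapping['z']['y'] + mapping['name']  # -> out = 86

Answer: 86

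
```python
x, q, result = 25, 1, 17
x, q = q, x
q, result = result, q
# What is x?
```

Trace (tracking x):
x, q, result = (25, 1, 17)  # -> x = 25, q = 1, result = 17
x, q = (q, x)  # -> x = 1, q = 25
q, result = (result, q)  # -> q = 17, result = 25

Answer: 1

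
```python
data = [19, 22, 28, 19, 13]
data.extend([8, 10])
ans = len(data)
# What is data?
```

Answer: [19, 22, 28, 19, 13, 8, 10]

Derivation:
Trace (tracking data):
data = [19, 22, 28, 19, 13]  # -> data = [19, 22, 28, 19, 13]
data.extend([8, 10])  # -> data = [19, 22, 28, 19, 13, 8, 10]
ans = len(data)  # -> ans = 7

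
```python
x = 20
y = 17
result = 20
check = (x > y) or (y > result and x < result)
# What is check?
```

Answer: True

Derivation:
Trace (tracking check):
x = 20  # -> x = 20
y = 17  # -> y = 17
result = 20  # -> result = 20
check = x > y or (y > result and x < result)  # -> check = True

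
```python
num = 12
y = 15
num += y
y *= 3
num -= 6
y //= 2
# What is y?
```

Trace (tracking y):
num = 12  # -> num = 12
y = 15  # -> y = 15
num += y  # -> num = 27
y *= 3  # -> y = 45
num -= 6  # -> num = 21
y //= 2  # -> y = 22

Answer: 22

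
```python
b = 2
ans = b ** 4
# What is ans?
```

Trace (tracking ans):
b = 2  # -> b = 2
ans = b ** 4  # -> ans = 16

Answer: 16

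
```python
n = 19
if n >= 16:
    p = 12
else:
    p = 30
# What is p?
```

Trace (tracking p):
n = 19  # -> n = 19
if n >= 16:  # condition is True
    p = 12  # -> p = 12

Answer: 12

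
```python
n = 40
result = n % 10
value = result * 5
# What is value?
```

Answer: 0

Derivation:
Trace (tracking value):
n = 40  # -> n = 40
result = n % 10  # -> result = 0
value = result * 5  # -> value = 0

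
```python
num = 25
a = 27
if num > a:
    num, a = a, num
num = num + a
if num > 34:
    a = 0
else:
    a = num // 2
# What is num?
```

Trace (tracking num):
num = 25  # -> num = 25
a = 27  # -> a = 27
if num > a:  # condition is False
num = num + a  # -> num = 52
if num > 34:  # condition is True
    a = 0  # -> a = 0

Answer: 52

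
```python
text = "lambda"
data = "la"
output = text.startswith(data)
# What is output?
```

Answer: True

Derivation:
Trace (tracking output):
text = 'lambda'  # -> text = 'lambda'
data = 'la'  # -> data = 'la'
output = text.startswith(data)  # -> output = True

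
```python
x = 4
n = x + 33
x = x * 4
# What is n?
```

Answer: 37

Derivation:
Trace (tracking n):
x = 4  # -> x = 4
n = x + 33  # -> n = 37
x = x * 4  # -> x = 16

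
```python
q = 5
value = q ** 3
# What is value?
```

Answer: 125

Derivation:
Trace (tracking value):
q = 5  # -> q = 5
value = q ** 3  # -> value = 125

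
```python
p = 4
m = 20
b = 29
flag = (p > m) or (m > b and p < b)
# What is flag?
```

Answer: False

Derivation:
Trace (tracking flag):
p = 4  # -> p = 4
m = 20  # -> m = 20
b = 29  # -> b = 29
flag = p > m or (m > b and p < b)  # -> flag = False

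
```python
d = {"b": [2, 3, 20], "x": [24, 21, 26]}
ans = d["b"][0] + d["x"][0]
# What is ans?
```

Answer: 26

Derivation:
Trace (tracking ans):
d = {'b': [2, 3, 20], 'x': [24, 21, 26]}  # -> d = {'b': [2, 3, 20], 'x': [24, 21, 26]}
ans = d['b'][0] + d['x'][0]  # -> ans = 26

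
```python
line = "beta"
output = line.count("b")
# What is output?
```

Trace (tracking output):
line = 'beta'  # -> line = 'beta'
output = line.count('b')  # -> output = 1

Answer: 1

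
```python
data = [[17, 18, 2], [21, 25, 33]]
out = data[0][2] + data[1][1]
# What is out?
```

Answer: 27

Derivation:
Trace (tracking out):
data = [[17, 18, 2], [21, 25, 33]]  # -> data = [[17, 18, 2], [21, 25, 33]]
out = data[0][2] + data[1][1]  # -> out = 27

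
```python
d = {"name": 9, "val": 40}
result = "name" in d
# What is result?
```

Answer: True

Derivation:
Trace (tracking result):
d = {'name': 9, 'val': 40}  # -> d = {'name': 9, 'val': 40}
result = 'name' in d  # -> result = True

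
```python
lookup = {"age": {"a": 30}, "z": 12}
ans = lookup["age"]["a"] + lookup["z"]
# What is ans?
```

Answer: 42

Derivation:
Trace (tracking ans):
lookup = {'age': {'a': 30}, 'z': 12}  # -> lookup = {'age': {'a': 30}, 'z': 12}
ans = lookup['age']['a'] + lookup['z']  # -> ans = 42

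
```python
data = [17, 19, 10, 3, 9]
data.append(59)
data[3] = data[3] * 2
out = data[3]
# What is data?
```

Trace (tracking data):
data = [17, 19, 10, 3, 9]  # -> data = [17, 19, 10, 3, 9]
data.append(59)  # -> data = [17, 19, 10, 3, 9, 59]
data[3] = data[3] * 2  # -> data = [17, 19, 10, 6, 9, 59]
out = data[3]  # -> out = 6

Answer: [17, 19, 10, 6, 9, 59]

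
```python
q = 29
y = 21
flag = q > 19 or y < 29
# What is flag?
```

Trace (tracking flag):
q = 29  # -> q = 29
y = 21  # -> y = 21
flag = q > 19 or y < 29  # -> flag = True

Answer: True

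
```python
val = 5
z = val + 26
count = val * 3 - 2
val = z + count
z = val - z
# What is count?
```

Answer: 13

Derivation:
Trace (tracking count):
val = 5  # -> val = 5
z = val + 26  # -> z = 31
count = val * 3 - 2  # -> count = 13
val = z + count  # -> val = 44
z = val - z  # -> z = 13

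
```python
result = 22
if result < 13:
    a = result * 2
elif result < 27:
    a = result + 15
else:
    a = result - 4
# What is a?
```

Trace (tracking a):
result = 22  # -> result = 22
if result < 13:  # condition is False
elif result < 27:  # condition is True
    a = result + 15  # -> a = 37

Answer: 37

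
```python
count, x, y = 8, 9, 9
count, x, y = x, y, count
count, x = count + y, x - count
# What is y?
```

Trace (tracking y):
count, x, y = (8, 9, 9)  # -> count = 8, x = 9, y = 9
count, x, y = (x, y, count)  # -> count = 9, x = 9, y = 8
count, x = (count + y, x - count)  # -> count = 17, x = 0

Answer: 8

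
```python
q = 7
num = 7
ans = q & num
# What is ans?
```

Answer: 7

Derivation:
Trace (tracking ans):
q = 7  # -> q = 7
num = 7  # -> num = 7
ans = q & num  # -> ans = 7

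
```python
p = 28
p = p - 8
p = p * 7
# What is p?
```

Trace (tracking p):
p = 28  # -> p = 28
p = p - 8  # -> p = 20
p = p * 7  # -> p = 140

Answer: 140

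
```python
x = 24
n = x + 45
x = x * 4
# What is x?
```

Trace (tracking x):
x = 24  # -> x = 24
n = x + 45  # -> n = 69
x = x * 4  # -> x = 96

Answer: 96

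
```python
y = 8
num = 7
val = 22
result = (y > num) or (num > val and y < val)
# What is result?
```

Trace (tracking result):
y = 8  # -> y = 8
num = 7  # -> num = 7
val = 22  # -> val = 22
result = y > num or (num > val and y < val)  # -> result = True

Answer: True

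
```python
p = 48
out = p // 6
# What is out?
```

Trace (tracking out):
p = 48  # -> p = 48
out = p // 6  # -> out = 8

Answer: 8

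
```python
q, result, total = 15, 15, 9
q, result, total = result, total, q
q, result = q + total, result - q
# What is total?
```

Answer: 15

Derivation:
Trace (tracking total):
q, result, total = (15, 15, 9)  # -> q = 15, result = 15, total = 9
q, result, total = (result, total, q)  # -> q = 15, result = 9, total = 15
q, result = (q + total, result - q)  # -> q = 30, result = -6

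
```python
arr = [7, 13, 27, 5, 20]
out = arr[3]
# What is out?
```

Trace (tracking out):
arr = [7, 13, 27, 5, 20]  # -> arr = [7, 13, 27, 5, 20]
out = arr[3]  # -> out = 5

Answer: 5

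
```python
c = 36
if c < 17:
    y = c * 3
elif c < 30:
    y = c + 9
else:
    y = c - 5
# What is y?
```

Trace (tracking y):
c = 36  # -> c = 36
if c < 17:  # condition is False
elif c < 30:  # condition is False
else:
    y = c - 5  # -> y = 31

Answer: 31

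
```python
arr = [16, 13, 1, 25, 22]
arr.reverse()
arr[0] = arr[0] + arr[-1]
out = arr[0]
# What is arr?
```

Answer: [38, 25, 1, 13, 16]

Derivation:
Trace (tracking arr):
arr = [16, 13, 1, 25, 22]  # -> arr = [16, 13, 1, 25, 22]
arr.reverse()  # -> arr = [22, 25, 1, 13, 16]
arr[0] = arr[0] + arr[-1]  # -> arr = [38, 25, 1, 13, 16]
out = arr[0]  # -> out = 38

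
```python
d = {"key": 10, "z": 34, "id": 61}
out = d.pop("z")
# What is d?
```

Answer: {'key': 10, 'id': 61}

Derivation:
Trace (tracking d):
d = {'key': 10, 'z': 34, 'id': 61}  # -> d = {'key': 10, 'z': 34, 'id': 61}
out = d.pop('z')  # -> out = 34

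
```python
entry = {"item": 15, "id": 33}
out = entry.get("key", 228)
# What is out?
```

Answer: 228

Derivation:
Trace (tracking out):
entry = {'item': 15, 'id': 33}  # -> entry = {'item': 15, 'id': 33}
out = entry.get('key', 228)  # -> out = 228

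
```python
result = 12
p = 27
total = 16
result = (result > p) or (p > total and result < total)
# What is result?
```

Answer: True

Derivation:
Trace (tracking result):
result = 12  # -> result = 12
p = 27  # -> p = 27
total = 16  # -> total = 16
result = result > p or (p > total and result < total)  # -> result = True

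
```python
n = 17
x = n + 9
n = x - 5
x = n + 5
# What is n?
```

Trace (tracking n):
n = 17  # -> n = 17
x = n + 9  # -> x = 26
n = x - 5  # -> n = 21
x = n + 5  # -> x = 26

Answer: 21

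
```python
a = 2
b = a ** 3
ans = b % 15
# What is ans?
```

Answer: 8

Derivation:
Trace (tracking ans):
a = 2  # -> a = 2
b = a ** 3  # -> b = 8
ans = b % 15  # -> ans = 8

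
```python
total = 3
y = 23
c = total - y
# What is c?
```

Answer: -20

Derivation:
Trace (tracking c):
total = 3  # -> total = 3
y = 23  # -> y = 23
c = total - y  # -> c = -20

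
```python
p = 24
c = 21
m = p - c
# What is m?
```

Trace (tracking m):
p = 24  # -> p = 24
c = 21  # -> c = 21
m = p - c  # -> m = 3

Answer: 3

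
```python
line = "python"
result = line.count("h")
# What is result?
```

Answer: 1

Derivation:
Trace (tracking result):
line = 'python'  # -> line = 'python'
result = line.count('h')  # -> result = 1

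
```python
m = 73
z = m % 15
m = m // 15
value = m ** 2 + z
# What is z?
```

Answer: 13

Derivation:
Trace (tracking z):
m = 73  # -> m = 73
z = m % 15  # -> z = 13
m = m // 15  # -> m = 4
value = m ** 2 + z  # -> value = 29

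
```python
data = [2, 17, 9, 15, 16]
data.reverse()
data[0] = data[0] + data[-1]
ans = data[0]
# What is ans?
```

Answer: 18

Derivation:
Trace (tracking ans):
data = [2, 17, 9, 15, 16]  # -> data = [2, 17, 9, 15, 16]
data.reverse()  # -> data = [16, 15, 9, 17, 2]
data[0] = data[0] + data[-1]  # -> data = [18, 15, 9, 17, 2]
ans = data[0]  # -> ans = 18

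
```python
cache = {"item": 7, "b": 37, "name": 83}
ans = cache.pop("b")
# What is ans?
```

Trace (tracking ans):
cache = {'item': 7, 'b': 37, 'name': 83}  # -> cache = {'item': 7, 'b': 37, 'name': 83}
ans = cache.pop('b')  # -> ans = 37

Answer: 37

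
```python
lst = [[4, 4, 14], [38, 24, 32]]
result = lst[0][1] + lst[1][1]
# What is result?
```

Trace (tracking result):
lst = [[4, 4, 14], [38, 24, 32]]  # -> lst = [[4, 4, 14], [38, 24, 32]]
result = lst[0][1] + lst[1][1]  # -> result = 28

Answer: 28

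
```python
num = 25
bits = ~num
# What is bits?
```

Answer: -26

Derivation:
Trace (tracking bits):
num = 25  # -> num = 25
bits = ~num  # -> bits = -26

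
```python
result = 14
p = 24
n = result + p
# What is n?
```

Answer: 38

Derivation:
Trace (tracking n):
result = 14  # -> result = 14
p = 24  # -> p = 24
n = result + p  # -> n = 38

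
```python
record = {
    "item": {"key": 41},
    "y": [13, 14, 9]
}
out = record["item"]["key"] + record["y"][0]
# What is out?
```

Answer: 54

Derivation:
Trace (tracking out):
record = {'item': {'key': 41}, 'y': [13, 14, 9]}  # -> record = {'item': {'key': 41}, 'y': [13, 14, 9]}
out = record['item']['key'] + record['y'][0]  # -> out = 54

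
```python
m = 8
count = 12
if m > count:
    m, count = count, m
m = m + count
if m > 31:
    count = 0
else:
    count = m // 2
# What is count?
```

Trace (tracking count):
m = 8  # -> m = 8
count = 12  # -> count = 12
if m > count:  # condition is False
m = m + count  # -> m = 20
if m > 31:  # condition is False
else:
    count = m // 2  # -> count = 10

Answer: 10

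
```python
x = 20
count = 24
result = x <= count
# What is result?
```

Trace (tracking result):
x = 20  # -> x = 20
count = 24  # -> count = 24
result = x <= count  # -> result = True

Answer: True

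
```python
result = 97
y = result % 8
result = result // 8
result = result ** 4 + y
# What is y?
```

Answer: 1

Derivation:
Trace (tracking y):
result = 97  # -> result = 97
y = result % 8  # -> y = 1
result = result // 8  # -> result = 12
result = result ** 4 + y  # -> result = 20737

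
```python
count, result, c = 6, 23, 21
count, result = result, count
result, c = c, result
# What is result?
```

Trace (tracking result):
count, result, c = (6, 23, 21)  # -> count = 6, result = 23, c = 21
count, result = (result, count)  # -> count = 23, result = 6
result, c = (c, result)  # -> result = 21, c = 6

Answer: 21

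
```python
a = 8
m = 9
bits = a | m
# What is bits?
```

Answer: 9

Derivation:
Trace (tracking bits):
a = 8  # -> a = 8
m = 9  # -> m = 9
bits = a | m  # -> bits = 9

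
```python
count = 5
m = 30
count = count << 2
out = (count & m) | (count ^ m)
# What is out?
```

Trace (tracking out):
count = 5  # -> count = 5
m = 30  # -> m = 30
count = count << 2  # -> count = 20
out = count & m | count ^ m  # -> out = 30

Answer: 30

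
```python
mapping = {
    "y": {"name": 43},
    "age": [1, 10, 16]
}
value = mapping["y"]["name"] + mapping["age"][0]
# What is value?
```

Answer: 44

Derivation:
Trace (tracking value):
mapping = {'y': {'name': 43}, 'age': [1, 10, 16]}  # -> mapping = {'y': {'name': 43}, 'age': [1, 10, 16]}
value = mapping['y']['name'] + mapping['age'][0]  # -> value = 44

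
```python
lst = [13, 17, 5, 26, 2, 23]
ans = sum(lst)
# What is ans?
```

Answer: 86

Derivation:
Trace (tracking ans):
lst = [13, 17, 5, 26, 2, 23]  # -> lst = [13, 17, 5, 26, 2, 23]
ans = sum(lst)  # -> ans = 86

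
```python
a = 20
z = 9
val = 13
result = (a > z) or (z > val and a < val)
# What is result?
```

Trace (tracking result):
a = 20  # -> a = 20
z = 9  # -> z = 9
val = 13  # -> val = 13
result = a > z or (z > val and a < val)  # -> result = True

Answer: True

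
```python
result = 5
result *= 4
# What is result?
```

Answer: 20

Derivation:
Trace (tracking result):
result = 5  # -> result = 5
result *= 4  # -> result = 20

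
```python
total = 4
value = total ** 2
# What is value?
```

Answer: 16

Derivation:
Trace (tracking value):
total = 4  # -> total = 4
value = total ** 2  # -> value = 16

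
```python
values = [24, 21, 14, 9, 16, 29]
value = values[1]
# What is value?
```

Trace (tracking value):
values = [24, 21, 14, 9, 16, 29]  # -> values = [24, 21, 14, 9, 16, 29]
value = values[1]  # -> value = 21

Answer: 21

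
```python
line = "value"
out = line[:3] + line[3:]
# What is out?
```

Trace (tracking out):
line = 'value'  # -> line = 'value'
out = line[:3] + line[3:]  # -> out = 'value'

Answer: 'value'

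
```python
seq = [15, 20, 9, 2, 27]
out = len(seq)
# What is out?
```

Trace (tracking out):
seq = [15, 20, 9, 2, 27]  # -> seq = [15, 20, 9, 2, 27]
out = len(seq)  # -> out = 5

Answer: 5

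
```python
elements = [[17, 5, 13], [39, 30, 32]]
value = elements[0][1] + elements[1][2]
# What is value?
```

Trace (tracking value):
elements = [[17, 5, 13], [39, 30, 32]]  # -> elements = [[17, 5, 13], [39, 30, 32]]
value = elements[0][1] + elements[1][2]  # -> value = 37

Answer: 37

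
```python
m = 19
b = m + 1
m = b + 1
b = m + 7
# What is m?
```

Trace (tracking m):
m = 19  # -> m = 19
b = m + 1  # -> b = 20
m = b + 1  # -> m = 21
b = m + 7  # -> b = 28

Answer: 21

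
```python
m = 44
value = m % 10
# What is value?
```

Trace (tracking value):
m = 44  # -> m = 44
value = m % 10  # -> value = 4

Answer: 4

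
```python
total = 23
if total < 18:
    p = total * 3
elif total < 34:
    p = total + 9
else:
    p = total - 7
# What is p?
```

Trace (tracking p):
total = 23  # -> total = 23
if total < 18:  # condition is False
elif total < 34:  # condition is True
    p = total + 9  # -> p = 32

Answer: 32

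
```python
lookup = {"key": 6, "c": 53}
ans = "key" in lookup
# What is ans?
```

Trace (tracking ans):
lookup = {'key': 6, 'c': 53}  # -> lookup = {'key': 6, 'c': 53}
ans = 'key' in lookup  # -> ans = True

Answer: True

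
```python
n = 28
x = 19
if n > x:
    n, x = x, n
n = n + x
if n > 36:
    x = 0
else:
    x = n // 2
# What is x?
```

Trace (tracking x):
n = 28  # -> n = 28
x = 19  # -> x = 19
if n > x:  # condition is True
    n, x = (x, n)  # -> n = 19, x = 28
n = n + x  # -> n = 47
if n > 36:  # condition is True
    x = 0  # -> x = 0

Answer: 0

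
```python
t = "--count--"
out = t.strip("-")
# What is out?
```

Trace (tracking out):
t = '--count--'  # -> t = '--count--'
out = t.strip('-')  # -> out = 'count'

Answer: 'count'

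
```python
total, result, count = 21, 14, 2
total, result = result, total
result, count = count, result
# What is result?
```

Answer: 2

Derivation:
Trace (tracking result):
total, result, count = (21, 14, 2)  # -> total = 21, result = 14, count = 2
total, result = (result, total)  # -> total = 14, result = 21
result, count = (count, result)  # -> result = 2, count = 21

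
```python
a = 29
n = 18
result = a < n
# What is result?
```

Answer: False

Derivation:
Trace (tracking result):
a = 29  # -> a = 29
n = 18  # -> n = 18
result = a < n  # -> result = False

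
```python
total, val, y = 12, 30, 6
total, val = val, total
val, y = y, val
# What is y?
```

Trace (tracking y):
total, val, y = (12, 30, 6)  # -> total = 12, val = 30, y = 6
total, val = (val, total)  # -> total = 30, val = 12
val, y = (y, val)  # -> val = 6, y = 12

Answer: 12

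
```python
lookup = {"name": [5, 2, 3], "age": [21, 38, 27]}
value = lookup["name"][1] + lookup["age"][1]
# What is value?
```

Answer: 40

Derivation:
Trace (tracking value):
lookup = {'name': [5, 2, 3], 'age': [21, 38, 27]}  # -> lookup = {'name': [5, 2, 3], 'age': [21, 38, 27]}
value = lookup['name'][1] + lookup['age'][1]  # -> value = 40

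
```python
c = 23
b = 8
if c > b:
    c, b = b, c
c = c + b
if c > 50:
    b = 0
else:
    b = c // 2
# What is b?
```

Trace (tracking b):
c = 23  # -> c = 23
b = 8  # -> b = 8
if c > b:  # condition is True
    c, b = (b, c)  # -> c = 8, b = 23
c = c + b  # -> c = 31
if c > 50:  # condition is False
else:
    b = c // 2  # -> b = 15

Answer: 15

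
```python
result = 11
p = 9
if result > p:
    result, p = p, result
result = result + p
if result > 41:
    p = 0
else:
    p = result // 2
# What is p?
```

Answer: 10

Derivation:
Trace (tracking p):
result = 11  # -> result = 11
p = 9  # -> p = 9
if result > p:  # condition is True
    result, p = (p, result)  # -> result = 9, p = 11
result = result + p  # -> result = 20
if result > 41:  # condition is False
else:
    p = result // 2  # -> p = 10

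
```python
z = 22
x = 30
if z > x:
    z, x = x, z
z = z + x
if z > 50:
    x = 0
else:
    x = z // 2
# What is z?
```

Answer: 52

Derivation:
Trace (tracking z):
z = 22  # -> z = 22
x = 30  # -> x = 30
if z > x:  # condition is False
z = z + x  # -> z = 52
if z > 50:  # condition is True
    x = 0  # -> x = 0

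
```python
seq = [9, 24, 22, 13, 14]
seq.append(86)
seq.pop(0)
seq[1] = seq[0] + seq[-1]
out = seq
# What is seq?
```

Trace (tracking seq):
seq = [9, 24, 22, 13, 14]  # -> seq = [9, 24, 22, 13, 14]
seq.append(86)  # -> seq = [9, 24, 22, 13, 14, 86]
seq.pop(0)  # -> seq = [24, 22, 13, 14, 86]
seq[1] = seq[0] + seq[-1]  # -> seq = [24, 110, 13, 14, 86]
out = seq  # -> out = [24, 110, 13, 14, 86]

Answer: [24, 110, 13, 14, 86]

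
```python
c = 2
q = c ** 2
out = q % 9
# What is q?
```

Trace (tracking q):
c = 2  # -> c = 2
q = c ** 2  # -> q = 4
out = q % 9  # -> out = 4

Answer: 4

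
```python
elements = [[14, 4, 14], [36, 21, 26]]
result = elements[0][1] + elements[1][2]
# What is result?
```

Trace (tracking result):
elements = [[14, 4, 14], [36, 21, 26]]  # -> elements = [[14, 4, 14], [36, 21, 26]]
result = elements[0][1] + elements[1][2]  # -> result = 30

Answer: 30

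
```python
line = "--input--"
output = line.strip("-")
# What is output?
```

Answer: 'input'

Derivation:
Trace (tracking output):
line = '--input--'  # -> line = '--input--'
output = line.strip('-')  # -> output = 'input'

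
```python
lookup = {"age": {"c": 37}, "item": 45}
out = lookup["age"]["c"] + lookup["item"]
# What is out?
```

Answer: 82

Derivation:
Trace (tracking out):
lookup = {'age': {'c': 37}, 'item': 45}  # -> lookup = {'age': {'c': 37}, 'item': 45}
out = lookup['age']['c'] + lookup['item']  # -> out = 82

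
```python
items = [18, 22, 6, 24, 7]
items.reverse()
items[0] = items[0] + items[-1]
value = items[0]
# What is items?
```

Answer: [25, 24, 6, 22, 18]

Derivation:
Trace (tracking items):
items = [18, 22, 6, 24, 7]  # -> items = [18, 22, 6, 24, 7]
items.reverse()  # -> items = [7, 24, 6, 22, 18]
items[0] = items[0] + items[-1]  # -> items = [25, 24, 6, 22, 18]
value = items[0]  # -> value = 25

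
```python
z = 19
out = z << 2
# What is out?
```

Answer: 76

Derivation:
Trace (tracking out):
z = 19  # -> z = 19
out = z << 2  # -> out = 76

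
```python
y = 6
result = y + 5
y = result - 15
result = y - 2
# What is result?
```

Trace (tracking result):
y = 6  # -> y = 6
result = y + 5  # -> result = 11
y = result - 15  # -> y = -4
result = y - 2  # -> result = -6

Answer: -6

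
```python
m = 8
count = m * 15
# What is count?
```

Trace (tracking count):
m = 8  # -> m = 8
count = m * 15  # -> count = 120

Answer: 120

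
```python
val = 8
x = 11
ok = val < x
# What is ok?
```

Answer: True

Derivation:
Trace (tracking ok):
val = 8  # -> val = 8
x = 11  # -> x = 11
ok = val < x  # -> ok = True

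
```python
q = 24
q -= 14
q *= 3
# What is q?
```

Answer: 30

Derivation:
Trace (tracking q):
q = 24  # -> q = 24
q -= 14  # -> q = 10
q *= 3  # -> q = 30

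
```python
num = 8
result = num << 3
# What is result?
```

Trace (tracking result):
num = 8  # -> num = 8
result = num << 3  # -> result = 64

Answer: 64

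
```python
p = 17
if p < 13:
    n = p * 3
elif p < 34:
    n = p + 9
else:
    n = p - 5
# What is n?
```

Answer: 26

Derivation:
Trace (tracking n):
p = 17  # -> p = 17
if p < 13:  # condition is False
elif p < 34:  # condition is True
    n = p + 9  # -> n = 26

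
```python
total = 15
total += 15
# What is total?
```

Trace (tracking total):
total = 15  # -> total = 15
total += 15  # -> total = 30

Answer: 30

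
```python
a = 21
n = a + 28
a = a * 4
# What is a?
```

Trace (tracking a):
a = 21  # -> a = 21
n = a + 28  # -> n = 49
a = a * 4  # -> a = 84

Answer: 84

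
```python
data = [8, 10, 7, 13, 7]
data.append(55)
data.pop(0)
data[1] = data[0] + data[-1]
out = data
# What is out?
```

Answer: [10, 65, 13, 7, 55]

Derivation:
Trace (tracking out):
data = [8, 10, 7, 13, 7]  # -> data = [8, 10, 7, 13, 7]
data.append(55)  # -> data = [8, 10, 7, 13, 7, 55]
data.pop(0)  # -> data = [10, 7, 13, 7, 55]
data[1] = data[0] + data[-1]  # -> data = [10, 65, 13, 7, 55]
out = data  # -> out = [10, 65, 13, 7, 55]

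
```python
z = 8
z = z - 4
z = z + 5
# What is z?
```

Answer: 9

Derivation:
Trace (tracking z):
z = 8  # -> z = 8
z = z - 4  # -> z = 4
z = z + 5  # -> z = 9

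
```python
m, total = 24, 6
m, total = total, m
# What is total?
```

Trace (tracking total):
m, total = (24, 6)  # -> m = 24, total = 6
m, total = (total, m)  # -> m = 6, total = 24

Answer: 24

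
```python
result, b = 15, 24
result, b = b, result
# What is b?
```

Trace (tracking b):
result, b = (15, 24)  # -> result = 15, b = 24
result, b = (b, result)  # -> result = 24, b = 15

Answer: 15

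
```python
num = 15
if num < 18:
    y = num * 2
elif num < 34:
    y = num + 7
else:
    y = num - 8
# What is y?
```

Answer: 30

Derivation:
Trace (tracking y):
num = 15  # -> num = 15
if num < 18:  # condition is True
    y = num * 2  # -> y = 30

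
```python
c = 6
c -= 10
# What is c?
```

Answer: -4

Derivation:
Trace (tracking c):
c = 6  # -> c = 6
c -= 10  # -> c = -4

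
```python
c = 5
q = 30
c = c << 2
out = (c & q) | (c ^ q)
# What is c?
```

Answer: 20

Derivation:
Trace (tracking c):
c = 5  # -> c = 5
q = 30  # -> q = 30
c = c << 2  # -> c = 20
out = c & q | c ^ q  # -> out = 30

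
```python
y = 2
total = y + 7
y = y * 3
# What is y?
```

Trace (tracking y):
y = 2  # -> y = 2
total = y + 7  # -> total = 9
y = y * 3  # -> y = 6

Answer: 6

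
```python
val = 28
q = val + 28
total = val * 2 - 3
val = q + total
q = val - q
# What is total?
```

Answer: 53

Derivation:
Trace (tracking total):
val = 28  # -> val = 28
q = val + 28  # -> q = 56
total = val * 2 - 3  # -> total = 53
val = q + total  # -> val = 109
q = val - q  # -> q = 53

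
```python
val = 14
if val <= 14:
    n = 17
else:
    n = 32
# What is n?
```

Answer: 17

Derivation:
Trace (tracking n):
val = 14  # -> val = 14
if val <= 14:  # condition is True
    n = 17  # -> n = 17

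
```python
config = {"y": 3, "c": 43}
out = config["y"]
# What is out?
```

Answer: 3

Derivation:
Trace (tracking out):
config = {'y': 3, 'c': 43}  # -> config = {'y': 3, 'c': 43}
out = config['y']  # -> out = 3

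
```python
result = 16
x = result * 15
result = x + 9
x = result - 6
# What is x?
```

Answer: 243

Derivation:
Trace (tracking x):
result = 16  # -> result = 16
x = result * 15  # -> x = 240
result = x + 9  # -> result = 249
x = result - 6  # -> x = 243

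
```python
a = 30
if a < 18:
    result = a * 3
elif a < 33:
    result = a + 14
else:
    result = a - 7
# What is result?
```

Trace (tracking result):
a = 30  # -> a = 30
if a < 18:  # condition is False
elif a < 33:  # condition is True
    result = a + 14  # -> result = 44

Answer: 44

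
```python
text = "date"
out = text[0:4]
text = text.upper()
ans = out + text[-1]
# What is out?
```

Trace (tracking out):
text = 'date'  # -> text = 'date'
out = text[0:4]  # -> out = 'date'
text = text.upper()  # -> text = 'DATE'
ans = out + text[-1]  # -> ans = 'dateE'

Answer: 'date'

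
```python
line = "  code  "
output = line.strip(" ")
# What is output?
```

Answer: 'code'

Derivation:
Trace (tracking output):
line = '  code  '  # -> line = '  code  '
output = line.strip(' ')  # -> output = 'code'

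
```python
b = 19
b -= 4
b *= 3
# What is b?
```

Answer: 45

Derivation:
Trace (tracking b):
b = 19  # -> b = 19
b -= 4  # -> b = 15
b *= 3  # -> b = 45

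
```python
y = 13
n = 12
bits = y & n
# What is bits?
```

Trace (tracking bits):
y = 13  # -> y = 13
n = 12  # -> n = 12
bits = y & n  # -> bits = 12

Answer: 12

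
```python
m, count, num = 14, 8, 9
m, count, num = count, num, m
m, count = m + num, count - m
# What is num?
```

Answer: 14

Derivation:
Trace (tracking num):
m, count, num = (14, 8, 9)  # -> m = 14, count = 8, num = 9
m, count, num = (count, num, m)  # -> m = 8, count = 9, num = 14
m, count = (m + num, count - m)  # -> m = 22, count = 1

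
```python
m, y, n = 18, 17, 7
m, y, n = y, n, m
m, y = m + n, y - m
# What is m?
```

Trace (tracking m):
m, y, n = (18, 17, 7)  # -> m = 18, y = 17, n = 7
m, y, n = (y, n, m)  # -> m = 17, y = 7, n = 18
m, y = (m + n, y - m)  # -> m = 35, y = -10

Answer: 35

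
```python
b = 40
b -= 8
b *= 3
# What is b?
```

Trace (tracking b):
b = 40  # -> b = 40
b -= 8  # -> b = 32
b *= 3  # -> b = 96

Answer: 96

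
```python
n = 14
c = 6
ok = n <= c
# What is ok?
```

Trace (tracking ok):
n = 14  # -> n = 14
c = 6  # -> c = 6
ok = n <= c  # -> ok = False

Answer: False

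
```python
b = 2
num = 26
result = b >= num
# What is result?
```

Trace (tracking result):
b = 2  # -> b = 2
num = 26  # -> num = 26
result = b >= num  # -> result = False

Answer: False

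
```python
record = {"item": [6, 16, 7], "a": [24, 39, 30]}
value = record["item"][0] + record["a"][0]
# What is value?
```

Answer: 30

Derivation:
Trace (tracking value):
record = {'item': [6, 16, 7], 'a': [24, 39, 30]}  # -> record = {'item': [6, 16, 7], 'a': [24, 39, 30]}
value = record['item'][0] + record['a'][0]  # -> value = 30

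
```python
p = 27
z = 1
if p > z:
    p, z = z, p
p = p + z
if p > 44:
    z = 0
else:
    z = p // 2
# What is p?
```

Trace (tracking p):
p = 27  # -> p = 27
z = 1  # -> z = 1
if p > z:  # condition is True
    p, z = (z, p)  # -> p = 1, z = 27
p = p + z  # -> p = 28
if p > 44:  # condition is False
else:
    z = p // 2  # -> z = 14

Answer: 28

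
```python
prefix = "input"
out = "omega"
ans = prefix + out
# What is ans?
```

Answer: 'inputomega'

Derivation:
Trace (tracking ans):
prefix = 'input'  # -> prefix = 'input'
out = 'omega'  # -> out = 'omega'
ans = prefix + out  # -> ans = 'inputomega'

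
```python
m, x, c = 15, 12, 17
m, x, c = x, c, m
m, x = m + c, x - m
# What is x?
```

Answer: 5

Derivation:
Trace (tracking x):
m, x, c = (15, 12, 17)  # -> m = 15, x = 12, c = 17
m, x, c = (x, c, m)  # -> m = 12, x = 17, c = 15
m, x = (m + c, x - m)  # -> m = 27, x = 5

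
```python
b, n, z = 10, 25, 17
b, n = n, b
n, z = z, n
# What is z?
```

Trace (tracking z):
b, n, z = (10, 25, 17)  # -> b = 10, n = 25, z = 17
b, n = (n, b)  # -> b = 25, n = 10
n, z = (z, n)  # -> n = 17, z = 10

Answer: 10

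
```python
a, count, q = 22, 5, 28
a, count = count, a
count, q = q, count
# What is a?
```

Trace (tracking a):
a, count, q = (22, 5, 28)  # -> a = 22, count = 5, q = 28
a, count = (count, a)  # -> a = 5, count = 22
count, q = (q, count)  # -> count = 28, q = 22

Answer: 5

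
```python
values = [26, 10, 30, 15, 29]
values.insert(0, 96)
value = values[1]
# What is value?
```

Trace (tracking value):
values = [26, 10, 30, 15, 29]  # -> values = [26, 10, 30, 15, 29]
values.insert(0, 96)  # -> values = [96, 26, 10, 30, 15, 29]
value = values[1]  # -> value = 26

Answer: 26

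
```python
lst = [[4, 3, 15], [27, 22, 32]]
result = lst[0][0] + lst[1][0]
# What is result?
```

Answer: 31

Derivation:
Trace (tracking result):
lst = [[4, 3, 15], [27, 22, 32]]  # -> lst = [[4, 3, 15], [27, 22, 32]]
result = lst[0][0] + lst[1][0]  # -> result = 31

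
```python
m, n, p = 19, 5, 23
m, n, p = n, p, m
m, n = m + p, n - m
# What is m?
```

Trace (tracking m):
m, n, p = (19, 5, 23)  # -> m = 19, n = 5, p = 23
m, n, p = (n, p, m)  # -> m = 5, n = 23, p = 19
m, n = (m + p, n - m)  # -> m = 24, n = 18

Answer: 24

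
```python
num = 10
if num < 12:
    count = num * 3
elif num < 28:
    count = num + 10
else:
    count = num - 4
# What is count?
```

Answer: 30

Derivation:
Trace (tracking count):
num = 10  # -> num = 10
if num < 12:  # condition is True
    count = num * 3  # -> count = 30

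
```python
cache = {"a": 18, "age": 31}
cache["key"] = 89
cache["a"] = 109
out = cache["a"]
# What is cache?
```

Answer: {'a': 109, 'age': 31, 'key': 89}

Derivation:
Trace (tracking cache):
cache = {'a': 18, 'age': 31}  # -> cache = {'a': 18, 'age': 31}
cache['key'] = 89  # -> cache = {'a': 18, 'age': 31, 'key': 89}
cache['a'] = 109  # -> cache = {'a': 109, 'age': 31, 'key': 89}
out = cache['a']  # -> out = 109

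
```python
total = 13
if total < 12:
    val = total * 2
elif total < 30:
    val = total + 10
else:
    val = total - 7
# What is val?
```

Trace (tracking val):
total = 13  # -> total = 13
if total < 12:  # condition is False
elif total < 30:  # condition is True
    val = total + 10  # -> val = 23

Answer: 23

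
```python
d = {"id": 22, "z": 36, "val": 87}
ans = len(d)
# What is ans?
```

Answer: 3

Derivation:
Trace (tracking ans):
d = {'id': 22, 'z': 36, 'val': 87}  # -> d = {'id': 22, 'z': 36, 'val': 87}
ans = len(d)  # -> ans = 3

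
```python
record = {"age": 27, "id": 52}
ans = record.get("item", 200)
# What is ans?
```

Trace (tracking ans):
record = {'age': 27, 'id': 52}  # -> record = {'age': 27, 'id': 52}
ans = record.get('item', 200)  # -> ans = 200

Answer: 200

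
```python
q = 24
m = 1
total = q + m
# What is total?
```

Answer: 25

Derivation:
Trace (tracking total):
q = 24  # -> q = 24
m = 1  # -> m = 1
total = q + m  # -> total = 25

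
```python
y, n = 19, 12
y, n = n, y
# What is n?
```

Answer: 19

Derivation:
Trace (tracking n):
y, n = (19, 12)  # -> y = 19, n = 12
y, n = (n, y)  # -> y = 12, n = 19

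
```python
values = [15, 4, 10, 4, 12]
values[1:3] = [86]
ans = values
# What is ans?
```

Trace (tracking ans):
values = [15, 4, 10, 4, 12]  # -> values = [15, 4, 10, 4, 12]
values[1:3] = [86]  # -> values = [15, 86, 4, 12]
ans = values  # -> ans = [15, 86, 4, 12]

Answer: [15, 86, 4, 12]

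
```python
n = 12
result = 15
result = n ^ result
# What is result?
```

Trace (tracking result):
n = 12  # -> n = 12
result = 15  # -> result = 15
result = n ^ result  # -> result = 3

Answer: 3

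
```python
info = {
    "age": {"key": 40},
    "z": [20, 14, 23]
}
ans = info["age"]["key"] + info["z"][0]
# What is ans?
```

Trace (tracking ans):
info = {'age': {'key': 40}, 'z': [20, 14, 23]}  # -> info = {'age': {'key': 40}, 'z': [20, 14, 23]}
ans = info['age']['key'] + info['z'][0]  # -> ans = 60

Answer: 60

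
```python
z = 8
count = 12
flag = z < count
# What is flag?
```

Answer: True

Derivation:
Trace (tracking flag):
z = 8  # -> z = 8
count = 12  # -> count = 12
flag = z < count  # -> flag = True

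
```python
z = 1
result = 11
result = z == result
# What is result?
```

Answer: False

Derivation:
Trace (tracking result):
z = 1  # -> z = 1
result = 11  # -> result = 11
result = z == result  # -> result = False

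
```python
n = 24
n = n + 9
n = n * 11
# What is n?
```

Trace (tracking n):
n = 24  # -> n = 24
n = n + 9  # -> n = 33
n = n * 11  # -> n = 363

Answer: 363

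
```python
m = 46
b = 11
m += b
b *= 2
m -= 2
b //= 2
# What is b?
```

Answer: 11

Derivation:
Trace (tracking b):
m = 46  # -> m = 46
b = 11  # -> b = 11
m += b  # -> m = 57
b *= 2  # -> b = 22
m -= 2  # -> m = 55
b //= 2  # -> b = 11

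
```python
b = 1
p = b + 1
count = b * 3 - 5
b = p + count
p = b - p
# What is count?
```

Answer: -2

Derivation:
Trace (tracking count):
b = 1  # -> b = 1
p = b + 1  # -> p = 2
count = b * 3 - 5  # -> count = -2
b = p + count  # -> b = 0
p = b - p  # -> p = -2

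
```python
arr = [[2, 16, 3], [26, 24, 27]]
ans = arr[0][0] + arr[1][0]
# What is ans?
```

Answer: 28

Derivation:
Trace (tracking ans):
arr = [[2, 16, 3], [26, 24, 27]]  # -> arr = [[2, 16, 3], [26, 24, 27]]
ans = arr[0][0] + arr[1][0]  # -> ans = 28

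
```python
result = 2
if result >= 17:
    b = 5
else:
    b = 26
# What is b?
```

Trace (tracking b):
result = 2  # -> result = 2
if result >= 17:  # condition is False
else:
    b = 26  # -> b = 26

Answer: 26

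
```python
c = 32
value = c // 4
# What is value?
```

Answer: 8

Derivation:
Trace (tracking value):
c = 32  # -> c = 32
value = c // 4  # -> value = 8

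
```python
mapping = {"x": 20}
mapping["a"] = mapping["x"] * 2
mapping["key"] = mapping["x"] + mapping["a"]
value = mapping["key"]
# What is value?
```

Answer: 60

Derivation:
Trace (tracking value):
mapping = {'x': 20}  # -> mapping = {'x': 20}
mapping['a'] = mapping['x'] * 2  # -> mapping = {'x': 20, 'a': 40}
mapping['key'] = mapping['x'] + mapping['a']  # -> mapping = {'x': 20, 'a': 40, 'key': 60}
value = mapping['key']  # -> value = 60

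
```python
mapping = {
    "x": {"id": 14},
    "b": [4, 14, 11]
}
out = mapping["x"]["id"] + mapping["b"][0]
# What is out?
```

Trace (tracking out):
mapping = {'x': {'id': 14}, 'b': [4, 14, 11]}  # -> mapping = {'x': {'id': 14}, 'b': [4, 14, 11]}
out = mapping['x']['id'] + mapping['b'][0]  # -> out = 18

Answer: 18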